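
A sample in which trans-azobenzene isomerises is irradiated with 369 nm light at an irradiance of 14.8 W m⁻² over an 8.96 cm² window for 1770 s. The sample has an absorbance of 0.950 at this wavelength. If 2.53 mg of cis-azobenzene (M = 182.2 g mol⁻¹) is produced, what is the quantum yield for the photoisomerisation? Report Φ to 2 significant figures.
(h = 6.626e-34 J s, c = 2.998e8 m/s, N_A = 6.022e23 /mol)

Product: 2.53 mg / 182.2 g mol⁻¹ = 1.389e-5 mol.
Photon energy at 369 nm: hc/λ = (6.626e-34)(2.998e8)/(369e-9) = 5.383e-19 J.
Energy delivered: (14.8 W m⁻²)(8.96e-4 m²)(1770 s) = 23.47 J.
Photons incident: 23.47 / 5.383e-19 = 4.360e19, i.e. 4.360e19/6.022e23 = 7.240e-5 mol.
Fraction absorbed: 1 − 10^(−0.950) = 0.8878.
Photons absorbed: 0.8878 × 7.240e-5 = 6.428e-5 mol.
Φ = 1.389e-5 mol / 6.428e-5 mol photons = 0.22.

Φ = 0.22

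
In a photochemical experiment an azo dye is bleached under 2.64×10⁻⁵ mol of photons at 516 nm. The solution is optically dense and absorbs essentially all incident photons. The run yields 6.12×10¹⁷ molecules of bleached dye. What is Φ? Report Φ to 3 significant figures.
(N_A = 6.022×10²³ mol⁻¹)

Φ = 0.0385

Product: 6.12×10¹⁷ / 6.022×10²³ = 1.016×10⁻⁶ mol.
Φ = 1.016×10⁻⁶ mol / 2.64×10⁻⁵ mol photons = 0.0385.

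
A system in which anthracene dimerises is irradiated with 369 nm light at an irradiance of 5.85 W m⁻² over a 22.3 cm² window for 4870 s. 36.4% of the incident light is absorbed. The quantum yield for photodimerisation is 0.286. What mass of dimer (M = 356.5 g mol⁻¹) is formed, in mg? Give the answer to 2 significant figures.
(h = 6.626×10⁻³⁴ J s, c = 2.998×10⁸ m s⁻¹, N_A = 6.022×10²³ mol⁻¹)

Photon energy at 369 nm: hc/λ = (6.626×10⁻³⁴)(2.998×10⁸)/(369×10⁻⁹) = 5.383×10⁻¹⁹ J.
Energy delivered: (5.85 W m⁻²)(22.3×10⁻⁴ m²)(4870 s) = 63.53 J.
Photons incident: 63.53 / 5.383×10⁻¹⁹ = 1.180×10²⁰, i.e. 1.180×10²⁰/6.022×10²³ = 1.959×10⁻⁴ mol.
Photons absorbed: 0.364 × 1.959×10⁻⁴ = 7.131×10⁻⁵ mol.
Product: Φ × n_abs = 0.286 × 7.131×10⁻⁵ = 2.039×10⁻⁵ mol.
Mass: 2.039×10⁻⁵ × 356.5 = 0.007269 g = 7.3 mg.

7.3 mg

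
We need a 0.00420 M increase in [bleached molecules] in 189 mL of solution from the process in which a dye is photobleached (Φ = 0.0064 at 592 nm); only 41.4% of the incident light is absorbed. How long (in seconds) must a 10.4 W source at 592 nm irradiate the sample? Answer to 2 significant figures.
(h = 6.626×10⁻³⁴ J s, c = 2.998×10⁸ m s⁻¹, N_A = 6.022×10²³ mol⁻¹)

t ≈ 5800 s

Product: (0.00420 M)(0.189 L) = 7.938×10⁻⁴ mol.
Photons that must be absorbed: 7.938×10⁻⁴ / 0.0064 = 0.1240 mol.
Incident photons needed: 0.1240 / 0.414 = 0.2995 mol.
Photon energy: hc/λ = 3.356×10⁻¹⁹ J; per mole, 2.021×10⁵ J mol⁻¹.
Energy required: 0.2995 × 2.021×10⁵ = 6.053×10⁴ J.
Time: 6.053×10⁴ J / 10.4 W = 5800 s.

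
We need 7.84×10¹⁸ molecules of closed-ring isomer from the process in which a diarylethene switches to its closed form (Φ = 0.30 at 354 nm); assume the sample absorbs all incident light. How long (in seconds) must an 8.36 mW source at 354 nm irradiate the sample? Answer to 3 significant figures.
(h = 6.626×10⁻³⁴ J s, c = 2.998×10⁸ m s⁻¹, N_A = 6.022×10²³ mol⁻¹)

t ≈ 1750 s

Product: 7.84×10¹⁸ / 6.022×10²³ = 1.302×10⁻⁵ mol.
Photons that must be absorbed: 1.302×10⁻⁵ / 0.30 = 4.340×10⁻⁵ mol.
Photon energy: hc/λ = 5.612×10⁻¹⁹ J; per mole, 3.380×10⁵ J mol⁻¹.
Energy required: 4.340×10⁻⁵ × 3.380×10⁵ = 14.67 J.
Time: 14.67 J / 0.00836 W = 1750 s.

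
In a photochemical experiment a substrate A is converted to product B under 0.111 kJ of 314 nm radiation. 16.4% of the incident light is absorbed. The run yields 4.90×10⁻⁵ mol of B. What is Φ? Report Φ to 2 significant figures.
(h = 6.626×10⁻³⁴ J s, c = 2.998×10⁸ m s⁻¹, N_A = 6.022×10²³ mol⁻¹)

Φ = 1.0

Photon energy at 314 nm: hc/λ = (6.626×10⁻³⁴)(2.998×10⁸)/(314×10⁻⁹) = 6.326×10⁻¹⁹ J.
Incident energy: 0.111 kJ = 111 J.
Photons incident: 111 / 6.326×10⁻¹⁹ = 1.755×10²⁰, i.e. 1.755×10²⁰/6.022×10²³ = 2.914×10⁻⁴ mol.
Photons absorbed: 0.164 × 2.914×10⁻⁴ = 4.779×10⁻⁵ mol.
Φ = 4.90×10⁻⁵ mol / 4.779×10⁻⁵ mol photons = 1.0.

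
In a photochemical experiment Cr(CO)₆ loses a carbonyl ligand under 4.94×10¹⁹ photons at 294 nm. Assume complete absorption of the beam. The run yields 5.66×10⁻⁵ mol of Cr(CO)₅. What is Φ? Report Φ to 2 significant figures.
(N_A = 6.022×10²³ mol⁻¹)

Moles of photons: 4.94×10¹⁹ / 6.022×10²³ = 8.203×10⁻⁵ mol.
Φ = 5.66×10⁻⁵ mol / 8.203×10⁻⁵ mol photons = 0.69.

Φ = 0.69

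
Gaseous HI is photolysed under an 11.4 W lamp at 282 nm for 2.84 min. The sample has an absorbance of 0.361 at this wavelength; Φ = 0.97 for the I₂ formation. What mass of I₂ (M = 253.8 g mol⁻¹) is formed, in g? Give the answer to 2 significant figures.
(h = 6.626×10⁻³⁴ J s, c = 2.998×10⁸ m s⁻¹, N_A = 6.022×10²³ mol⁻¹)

Photon energy at 282 nm: hc/λ = (6.626×10⁻³⁴)(2.998×10⁸)/(282×10⁻⁹) = 7.044×10⁻¹⁹ J.
Energy delivered: (11.4 W)(170.4 s) = 1943 J.
Photons incident: 1943 / 7.044×10⁻¹⁹ = 2.758×10²¹, i.e. 2.758×10²¹/6.022×10²³ = 0.004580 mol.
Fraction absorbed: 1 − 10^(−0.361) = 0.5645.
Photons absorbed: 0.5645 × 0.004580 = 0.002585 mol.
Product: Φ × n_abs = 0.97 × 0.002585 = 0.002507 mol.
Mass: 0.002507 × 253.8 = 0.6363 g = 0.64 g.

0.64 g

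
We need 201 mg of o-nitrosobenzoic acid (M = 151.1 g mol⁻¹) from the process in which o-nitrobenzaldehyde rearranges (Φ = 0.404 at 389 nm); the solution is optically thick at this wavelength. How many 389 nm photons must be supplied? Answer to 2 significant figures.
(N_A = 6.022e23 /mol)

Product: 201 mg / 151.1 g mol⁻¹ = 0.001330 mol.
Photons that must be absorbed: 0.001330 / 0.404 = 0.003292 mol.
Photon count: 0.003292 × 6.022e23 = 2.0e21.

2.0e21 photons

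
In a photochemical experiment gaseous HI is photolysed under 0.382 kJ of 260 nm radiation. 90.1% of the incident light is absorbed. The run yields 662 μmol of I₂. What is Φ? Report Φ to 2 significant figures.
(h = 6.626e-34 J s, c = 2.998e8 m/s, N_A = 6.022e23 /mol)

Product: 662 μmol = 6.62e-4 mol.
Photon energy at 260 nm: hc/λ = (6.626e-34)(2.998e8)/(260e-9) = 7.640e-19 J.
Incident energy: 0.382 kJ = 382 J.
Photons incident: 382 / 7.640e-19 = 5.000e20, i.e. 5.000e20/6.022e23 = 8.303e-4 mol.
Photons absorbed: 0.901 × 8.303e-4 = 7.481e-4 mol.
Φ = 6.62e-4 mol / 7.481e-4 mol photons = 0.88.

Φ = 0.88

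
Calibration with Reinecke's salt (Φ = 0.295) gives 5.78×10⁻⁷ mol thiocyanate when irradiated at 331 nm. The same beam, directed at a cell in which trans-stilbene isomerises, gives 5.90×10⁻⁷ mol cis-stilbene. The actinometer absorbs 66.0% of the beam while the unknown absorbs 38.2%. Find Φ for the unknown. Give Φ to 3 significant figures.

Photons absorbed by the actinometer: 5.78×10⁻⁷ / 0.295 = 1.959×10⁻⁶ mol.
Incident flux: 1.959×10⁻⁶ / 0.660 = 2.968×10⁻⁶ einstein.
Absorbed by unknown: 0.382 × 2.968×10⁻⁶ = 1.134×10⁻⁶ mol.
Φ(unknown) = 5.90×10⁻⁷ / 1.134×10⁻⁶ = 0.520.

Φ = 0.520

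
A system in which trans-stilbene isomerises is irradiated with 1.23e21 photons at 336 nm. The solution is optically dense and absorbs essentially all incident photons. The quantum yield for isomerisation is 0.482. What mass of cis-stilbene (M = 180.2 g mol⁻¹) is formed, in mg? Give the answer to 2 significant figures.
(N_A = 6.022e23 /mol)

180 mg

Moles of photons: 1.23e21 / 6.022e23 = 0.002043 mol.
Product: Φ × n_abs = 0.482 × 0.002043 = 9.847e-4 mol.
Mass: 9.847e-4 × 180.2 = 0.1774 g = 180 mg.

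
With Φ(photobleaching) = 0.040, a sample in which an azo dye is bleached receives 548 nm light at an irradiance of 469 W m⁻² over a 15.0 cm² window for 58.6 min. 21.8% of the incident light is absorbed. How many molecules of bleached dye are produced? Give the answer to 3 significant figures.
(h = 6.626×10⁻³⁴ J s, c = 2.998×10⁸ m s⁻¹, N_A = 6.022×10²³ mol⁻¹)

Photon energy at 548 nm: hc/λ = (6.626×10⁻³⁴)(2.998×10⁸)/(548×10⁻⁹) = 3.625×10⁻¹⁹ J.
Energy delivered: (469 W m⁻²)(15.0×10⁻⁴ m²)(3516 s) = 2474 J.
Photons incident: 2474 / 3.625×10⁻¹⁹ = 6.825×10²¹, i.e. 6.825×10²¹/6.022×10²³ = 0.01133 mol.
Photons absorbed: 0.218 × 0.01133 = 0.002470 mol.
Product: Φ × n_abs = 0.040 × 0.002470 = 9.880×10⁻⁵ mol.
As a count: 9.880×10⁻⁵ × 6.022×10²³ = 5.95×10¹⁹.

5.95×10¹⁹ molecules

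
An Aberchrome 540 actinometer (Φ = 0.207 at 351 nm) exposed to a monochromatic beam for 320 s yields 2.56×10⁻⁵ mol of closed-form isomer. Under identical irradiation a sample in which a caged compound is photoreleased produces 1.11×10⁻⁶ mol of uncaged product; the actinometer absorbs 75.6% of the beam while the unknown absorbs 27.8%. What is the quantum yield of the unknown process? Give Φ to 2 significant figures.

Photons absorbed by the actinometer: 2.56×10⁻⁵ / 0.207 = 1.237×10⁻⁴ mol.
Incident flux: 1.237×10⁻⁴ / 0.756 = 1.636×10⁻⁴ einstein.
Absorbed by unknown: 0.278 × 1.636×10⁻⁴ = 4.548×10⁻⁵ mol.
Φ(unknown) = 1.11×10⁻⁶ / 4.548×10⁻⁵ = 0.024.

Φ = 0.024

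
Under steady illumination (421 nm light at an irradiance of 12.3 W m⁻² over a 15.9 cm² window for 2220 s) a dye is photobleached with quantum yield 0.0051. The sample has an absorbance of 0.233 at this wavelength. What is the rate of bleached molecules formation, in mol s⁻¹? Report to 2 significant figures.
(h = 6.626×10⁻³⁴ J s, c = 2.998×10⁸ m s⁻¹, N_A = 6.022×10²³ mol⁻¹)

1.5×10⁻¹⁰ mol s⁻¹

Photon energy at 421 nm: hc/λ = (6.626×10⁻³⁴)(2.998×10⁸)/(421×10⁻⁹) = 4.718×10⁻¹⁹ J.
Energy delivered: (12.3 W m⁻²)(15.9×10⁻⁴ m²)(2220 s) = 43.42 J.
Photons incident: 43.42 / 4.718×10⁻¹⁹ = 9.203×10¹⁹, i.e. 9.203×10¹⁹/6.022×10²³ = 1.528×10⁻⁴ mol.
Fraction absorbed: 1 − 10^(−0.233) = 0.4152.
Photons absorbed: 0.4152 × 1.528×10⁻⁴ = 6.344×10⁻⁵ mol.
Product formed: 0.0051 × 6.344×10⁻⁵ = 3.235×10⁻⁷ mol.
Rate: 3.235×10⁻⁷ / 2220 s = 1.5×10⁻¹⁰ mol s⁻¹.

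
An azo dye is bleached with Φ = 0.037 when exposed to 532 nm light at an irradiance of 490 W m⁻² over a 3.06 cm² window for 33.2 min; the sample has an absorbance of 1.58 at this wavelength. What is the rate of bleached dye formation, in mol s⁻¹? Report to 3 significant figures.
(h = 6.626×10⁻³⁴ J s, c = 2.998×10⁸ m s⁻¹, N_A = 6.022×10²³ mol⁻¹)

Photon energy at 532 nm: hc/λ = (6.626×10⁻³⁴)(2.998×10⁸)/(532×10⁻⁹) = 3.734×10⁻¹⁹ J.
Energy delivered: (490 W m⁻²)(3.06×10⁻⁴ m²)(1992 s) = 298.7 J.
Photons incident: 298.7 / 3.734×10⁻¹⁹ = 7.999×10²⁰, i.e. 7.999×10²⁰/6.022×10²³ = 0.001328 mol.
Fraction absorbed: 1 − 10^(−1.58) = 0.9737.
Photons absorbed: 0.9737 × 0.001328 = 0.001293 mol.
Product formed: 0.037 × 0.001293 = 4.784×10⁻⁵ mol.
Rate: 4.784×10⁻⁵ / 1992 s = 2.40×10⁻⁸ mol s⁻¹.

2.40×10⁻⁸ mol s⁻¹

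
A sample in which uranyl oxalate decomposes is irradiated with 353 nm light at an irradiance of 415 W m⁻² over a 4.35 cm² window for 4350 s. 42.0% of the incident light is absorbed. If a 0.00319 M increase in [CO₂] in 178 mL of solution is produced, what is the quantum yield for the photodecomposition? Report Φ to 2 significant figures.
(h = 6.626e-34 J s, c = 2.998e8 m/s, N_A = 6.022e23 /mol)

Φ = 0.58

Product: (0.00319 M)(0.178 L) = 5.678e-4 mol.
Photon energy at 353 nm: hc/λ = (6.626e-34)(2.998e8)/(353e-9) = 5.627e-19 J.
Energy delivered: (415 W m⁻²)(4.35e-4 m²)(4350 s) = 785.3 J.
Photons incident: 785.3 / 5.627e-19 = 1.396e21, i.e. 1.396e21/6.022e23 = 0.002318 mol.
Photons absorbed: 0.420 × 0.002318 = 9.736e-4 mol.
Φ = 5.678e-4 mol / 9.736e-4 mol photons = 0.58.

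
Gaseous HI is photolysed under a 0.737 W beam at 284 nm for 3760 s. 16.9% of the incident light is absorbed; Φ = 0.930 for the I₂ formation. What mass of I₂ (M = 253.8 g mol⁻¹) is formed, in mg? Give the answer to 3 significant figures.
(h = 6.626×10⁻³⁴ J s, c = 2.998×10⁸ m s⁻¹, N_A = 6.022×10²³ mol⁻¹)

Photon energy at 284 nm: hc/λ = (6.626×10⁻³⁴)(2.998×10⁸)/(284×10⁻⁹) = 6.995×10⁻¹⁹ J.
Energy delivered: (0.737 W)(3760 s) = 2771 J.
Photons incident: 2771 / 6.995×10⁻¹⁹ = 3.961×10²¹, i.e. 3.961×10²¹/6.022×10²³ = 0.006578 mol.
Photons absorbed: 0.169 × 0.006578 = 0.001112 mol.
Product: Φ × n_abs = 0.930 × 0.001112 = 0.001034 mol.
Mass: 0.001034 × 253.8 = 0.2624 g = 262 mg.

262 mg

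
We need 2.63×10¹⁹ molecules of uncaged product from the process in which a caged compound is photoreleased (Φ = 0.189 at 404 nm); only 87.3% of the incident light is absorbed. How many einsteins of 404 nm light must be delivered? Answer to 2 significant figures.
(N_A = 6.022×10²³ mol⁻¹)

Product: 2.63×10¹⁹ / 6.022×10²³ = 4.367×10⁻⁵ mol.
Photons that must be absorbed: 4.367×10⁻⁵ / 0.189 = 2.311×10⁻⁴ mol.
Incident photons needed: 2.311×10⁻⁴ / 0.873 = 2.647×10⁻⁴ mol.

2.6×10⁻⁴ einstein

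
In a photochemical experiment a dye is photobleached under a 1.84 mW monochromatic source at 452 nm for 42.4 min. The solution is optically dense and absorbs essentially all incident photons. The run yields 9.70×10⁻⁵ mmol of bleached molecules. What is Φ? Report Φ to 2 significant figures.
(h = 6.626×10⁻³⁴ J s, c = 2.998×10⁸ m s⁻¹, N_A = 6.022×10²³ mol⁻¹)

Φ = 0.0055

Product: 9.70×10⁻⁵ mmol = 9.70×10⁻⁸ mol.
Photon energy at 452 nm: hc/λ = (6.626×10⁻³⁴)(2.998×10⁸)/(452×10⁻⁹) = 4.395×10⁻¹⁹ J.
Energy delivered: (1.84 mW)(2544 s) = 4.681 J.
Photons incident: 4.681 / 4.395×10⁻¹⁹ = 1.065×10¹⁹, i.e. 1.065×10¹⁹/6.022×10²³ = 1.769×10⁻⁵ mol.
Φ = 9.70×10⁻⁸ mol / 1.769×10⁻⁵ mol photons = 0.0055.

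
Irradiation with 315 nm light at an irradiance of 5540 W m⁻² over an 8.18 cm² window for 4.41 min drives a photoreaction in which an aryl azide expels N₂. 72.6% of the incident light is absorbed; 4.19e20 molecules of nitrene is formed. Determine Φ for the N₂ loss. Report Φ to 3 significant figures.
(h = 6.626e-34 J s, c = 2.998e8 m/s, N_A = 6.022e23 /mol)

Product: 4.19e20 / 6.022e23 = 6.958e-4 mol.
Photon energy at 315 nm: hc/λ = (6.626e-34)(2.998e8)/(315e-9) = 6.306e-19 J.
Energy delivered: (5540 W m⁻²)(8.18e-4 m²)(264.6 s) = 1199 J.
Photons incident: 1199 / 6.306e-19 = 1.901e21, i.e. 1.901e21/6.022e23 = 0.003157 mol.
Photons absorbed: 0.726 × 0.003157 = 0.002292 mol.
Φ = 6.958e-4 mol / 0.002292 mol photons = 0.304.

Φ = 0.304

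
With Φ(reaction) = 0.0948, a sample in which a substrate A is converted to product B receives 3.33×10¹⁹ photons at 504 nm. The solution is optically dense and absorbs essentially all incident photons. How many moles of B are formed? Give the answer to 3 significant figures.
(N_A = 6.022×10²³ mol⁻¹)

Moles of photons: 3.33×10¹⁹ / 6.022×10²³ = 5.530×10⁻⁵ mol.
Product: Φ × n_abs = 0.0948 × 5.530×10⁻⁵ = 5.242×10⁻⁶ mol.

5.24×10⁻⁶ mol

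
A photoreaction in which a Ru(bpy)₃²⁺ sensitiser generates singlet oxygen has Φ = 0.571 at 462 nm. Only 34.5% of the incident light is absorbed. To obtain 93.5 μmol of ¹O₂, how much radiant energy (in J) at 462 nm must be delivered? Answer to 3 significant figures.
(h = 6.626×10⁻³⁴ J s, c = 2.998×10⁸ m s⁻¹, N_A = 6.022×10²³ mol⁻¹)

123 J

Product: 93.5 μmol = 9.35×10⁻⁵ mol.
Photons that must be absorbed: 9.35×10⁻⁵ / 0.571 = 1.637×10⁻⁴ mol.
Incident photons needed: 1.637×10⁻⁴ / 0.345 = 4.745×10⁻⁴ mol.
Photon energy: hc/λ = 4.300×10⁻¹⁹ J; per mole, 2.589×10⁵ J mol⁻¹.
Energy required: 4.745×10⁻⁴ × 2.589×10⁵ = 123 J.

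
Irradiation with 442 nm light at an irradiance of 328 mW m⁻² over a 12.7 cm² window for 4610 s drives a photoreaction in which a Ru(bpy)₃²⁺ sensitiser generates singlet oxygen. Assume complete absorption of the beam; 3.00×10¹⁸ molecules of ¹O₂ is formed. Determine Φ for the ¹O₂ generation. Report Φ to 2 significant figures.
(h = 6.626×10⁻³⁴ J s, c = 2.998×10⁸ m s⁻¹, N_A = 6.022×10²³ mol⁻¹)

Product: 3.00×10¹⁸ / 6.022×10²³ = 4.982×10⁻⁶ mol.
Photon energy at 442 nm: hc/λ = (6.626×10⁻³⁴)(2.998×10⁸)/(442×10⁻⁹) = 4.494×10⁻¹⁹ J.
Energy delivered: (328 mW m⁻²)(12.7×10⁻⁴ m²)(4610 s) = 1.920 J.
Photons incident: 1.920 / 4.494×10⁻¹⁹ = 4.272×10¹⁸, i.e. 4.272×10¹⁸/6.022×10²³ = 7.094×10⁻⁶ mol.
Φ = 4.982×10⁻⁶ mol / 7.094×10⁻⁶ mol photons = 0.70.

Φ = 0.70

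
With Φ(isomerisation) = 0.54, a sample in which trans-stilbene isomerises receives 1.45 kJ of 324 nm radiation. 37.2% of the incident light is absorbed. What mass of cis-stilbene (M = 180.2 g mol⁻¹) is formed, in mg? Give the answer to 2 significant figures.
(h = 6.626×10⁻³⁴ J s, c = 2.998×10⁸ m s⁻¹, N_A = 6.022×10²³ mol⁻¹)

Photon energy at 324 nm: hc/λ = (6.626×10⁻³⁴)(2.998×10⁸)/(324×10⁻⁹) = 6.131×10⁻¹⁹ J.
Incident energy: 1.45 kJ = 1450 J.
Photons incident: 1450 / 6.131×10⁻¹⁹ = 2.365×10²¹, i.e. 2.365×10²¹/6.022×10²³ = 0.003927 mol.
Photons absorbed: 0.372 × 0.003927 = 0.001461 mol.
Product: Φ × n_abs = 0.54 × 0.001461 = 7.889×10⁻⁴ mol.
Mass: 7.889×10⁻⁴ × 180.2 = 0.1422 g = 140 mg.

140 mg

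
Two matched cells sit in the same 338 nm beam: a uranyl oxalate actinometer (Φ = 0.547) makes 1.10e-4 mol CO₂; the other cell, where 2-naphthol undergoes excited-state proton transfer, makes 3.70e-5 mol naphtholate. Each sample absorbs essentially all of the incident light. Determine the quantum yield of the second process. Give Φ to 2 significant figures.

Φ = 0.18

Photons absorbed by the actinometer: 1.10e-4 / 0.547 = 2.011e-4 mol.
Φ(unknown) = 3.70e-5 / 2.011e-4 = 0.18.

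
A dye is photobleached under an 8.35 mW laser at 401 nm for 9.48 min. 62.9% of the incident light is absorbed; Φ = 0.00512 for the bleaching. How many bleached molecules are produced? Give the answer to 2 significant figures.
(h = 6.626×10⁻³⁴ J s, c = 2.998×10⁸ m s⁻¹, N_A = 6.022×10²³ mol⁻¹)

3.1×10¹⁶ bleached molecules

Photon energy at 401 nm: hc/λ = (6.626×10⁻³⁴)(2.998×10⁸)/(401×10⁻⁹) = 4.954×10⁻¹⁹ J.
Energy delivered: (8.35 mW)(568.8 s) = 4.749 J.
Photons incident: 4.749 / 4.954×10⁻¹⁹ = 9.586×10¹⁸, i.e. 9.586×10¹⁸/6.022×10²³ = 1.592×10⁻⁵ mol.
Photons absorbed: 0.629 × 1.592×10⁻⁵ = 1.001×10⁻⁵ mol.
Product: Φ × n_abs = 0.00512 × 1.001×10⁻⁵ = 5.125×10⁻⁸ mol.
As a count: 5.125×10⁻⁸ × 6.022×10²³ = 3.1×10¹⁶.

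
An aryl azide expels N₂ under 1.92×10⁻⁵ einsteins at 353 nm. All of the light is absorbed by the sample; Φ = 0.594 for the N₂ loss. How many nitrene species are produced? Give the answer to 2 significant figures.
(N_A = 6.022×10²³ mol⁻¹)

Product: Φ × n_abs = 0.594 × 1.92×10⁻⁵ = 1.140×10⁻⁵ mol.
As a count: 1.140×10⁻⁵ × 6.022×10²³ = 6.9×10¹⁸.

6.9×10¹⁸ species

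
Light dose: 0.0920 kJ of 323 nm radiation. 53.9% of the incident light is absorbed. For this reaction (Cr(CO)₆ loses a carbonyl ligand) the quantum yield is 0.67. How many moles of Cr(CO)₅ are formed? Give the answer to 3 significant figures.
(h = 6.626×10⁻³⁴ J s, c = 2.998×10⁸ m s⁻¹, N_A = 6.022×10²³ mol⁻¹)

8.97×10⁻⁵ mol

Photon energy at 323 nm: hc/λ = (6.626×10⁻³⁴)(2.998×10⁸)/(323×10⁻⁹) = 6.150×10⁻¹⁹ J.
Incident energy: 0.0920 kJ = 92.0 J.
Photons incident: 92.0 / 6.150×10⁻¹⁹ = 1.496×10²⁰, i.e. 1.496×10²⁰/6.022×10²³ = 2.484×10⁻⁴ mol.
Photons absorbed: 0.539 × 2.484×10⁻⁴ = 1.339×10⁻⁴ mol.
Product: Φ × n_abs = 0.67 × 1.339×10⁻⁴ = 8.971×10⁻⁵ mol.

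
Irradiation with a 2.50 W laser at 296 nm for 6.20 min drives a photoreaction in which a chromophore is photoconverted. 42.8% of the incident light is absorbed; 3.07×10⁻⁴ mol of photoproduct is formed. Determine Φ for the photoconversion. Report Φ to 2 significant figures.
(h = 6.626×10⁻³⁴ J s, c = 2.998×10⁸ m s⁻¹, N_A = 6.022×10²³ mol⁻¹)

Φ = 0.31

Photon energy at 296 nm: hc/λ = (6.626×10⁻³⁴)(2.998×10⁸)/(296×10⁻⁹) = 6.711×10⁻¹⁹ J.
Energy delivered: (2.50 W)(372 s) = 930.0 J.
Photons incident: 930.0 / 6.711×10⁻¹⁹ = 1.386×10²¹, i.e. 1.386×10²¹/6.022×10²³ = 0.002302 mol.
Photons absorbed: 0.428 × 0.002302 = 9.853×10⁻⁴ mol.
Φ = 3.07×10⁻⁴ mol / 9.853×10⁻⁴ mol photons = 0.31.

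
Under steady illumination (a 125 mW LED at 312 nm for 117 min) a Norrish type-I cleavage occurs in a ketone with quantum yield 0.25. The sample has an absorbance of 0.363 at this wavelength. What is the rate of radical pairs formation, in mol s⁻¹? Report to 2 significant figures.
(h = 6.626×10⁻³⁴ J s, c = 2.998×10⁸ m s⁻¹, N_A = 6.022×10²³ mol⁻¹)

4.6×10⁻⁸ mol s⁻¹

Photon energy at 312 nm: hc/λ = (6.626×10⁻³⁴)(2.998×10⁸)/(312×10⁻⁹) = 6.367×10⁻¹⁹ J.
Energy delivered: (125 mW)(7020 s) = 877.5 J.
Photons incident: 877.5 / 6.367×10⁻¹⁹ = 1.378×10²¹, i.e. 1.378×10²¹/6.022×10²³ = 0.002288 mol.
Fraction absorbed: 1 − 10^(−0.363) = 0.5665.
Photons absorbed: 0.5665 × 0.002288 = 0.001296 mol.
Product formed: 0.25 × 0.001296 = 3.240×10⁻⁴ mol.
Rate: 3.240×10⁻⁴ / 7020 s = 4.6×10⁻⁸ mol s⁻¹.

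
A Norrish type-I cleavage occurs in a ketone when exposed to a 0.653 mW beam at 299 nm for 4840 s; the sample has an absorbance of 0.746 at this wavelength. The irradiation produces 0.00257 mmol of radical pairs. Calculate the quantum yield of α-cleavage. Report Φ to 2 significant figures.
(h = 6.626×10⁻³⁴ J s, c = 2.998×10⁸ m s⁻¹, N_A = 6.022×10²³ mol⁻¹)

Product: 0.00257 mmol = 2.57×10⁻⁶ mol.
Photon energy at 299 nm: hc/λ = (6.626×10⁻³⁴)(2.998×10⁸)/(299×10⁻⁹) = 6.644×10⁻¹⁹ J.
Energy delivered: (0.653 mW)(4840 s) = 3.161 J.
Photons incident: 3.161 / 6.644×10⁻¹⁹ = 4.758×10¹⁸, i.e. 4.758×10¹⁸/6.022×10²³ = 7.901×10⁻⁶ mol.
Fraction absorbed: 1 − 10^(−0.746) = 0.8205.
Photons absorbed: 0.8205 × 7.901×10⁻⁶ = 6.483×10⁻⁶ mol.
Φ = 2.57×10⁻⁶ mol / 6.483×10⁻⁶ mol photons = 0.40.

Φ = 0.40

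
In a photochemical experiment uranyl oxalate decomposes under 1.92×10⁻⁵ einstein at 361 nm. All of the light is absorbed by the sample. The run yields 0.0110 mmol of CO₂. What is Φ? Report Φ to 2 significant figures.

Product: 0.0110 mmol = 1.10×10⁻⁵ mol.
Φ = 1.10×10⁻⁵ mol / 1.92×10⁻⁵ mol photons = 0.57.

Φ = 0.57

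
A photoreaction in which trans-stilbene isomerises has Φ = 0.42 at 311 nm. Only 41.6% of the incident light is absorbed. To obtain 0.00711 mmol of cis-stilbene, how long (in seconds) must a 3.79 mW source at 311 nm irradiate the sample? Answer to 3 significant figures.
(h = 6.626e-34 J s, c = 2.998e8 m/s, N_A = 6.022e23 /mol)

t ≈ 4130 s

Product: 0.00711 mmol = 7.11e-6 mol.
Photons that must be absorbed: 7.11e-6 / 0.42 = 1.693e-5 mol.
Incident photons needed: 1.693e-5 / 0.416 = 4.070e-5 mol.
Photon energy: hc/λ = 6.387e-19 J; per mole, 3.846e5 J mol⁻¹.
Energy required: 4.070e-5 × 3.846e5 = 15.65 J.
Time: 15.65 J / 0.00379 W = 4130 s.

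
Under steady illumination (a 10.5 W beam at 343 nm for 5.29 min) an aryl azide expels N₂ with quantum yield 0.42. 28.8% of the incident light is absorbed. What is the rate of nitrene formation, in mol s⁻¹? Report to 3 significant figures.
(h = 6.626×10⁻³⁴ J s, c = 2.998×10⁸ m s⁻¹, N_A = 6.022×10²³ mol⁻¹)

3.64×10⁻⁶ mol s⁻¹

Photon energy at 343 nm: hc/λ = (6.626×10⁻³⁴)(2.998×10⁸)/(343×10⁻⁹) = 5.791×10⁻¹⁹ J.
Energy delivered: (10.5 W)(317.4 s) = 3333 J.
Photons incident: 3333 / 5.791×10⁻¹⁹ = 5.755×10²¹, i.e. 5.755×10²¹/6.022×10²³ = 0.009557 mol.
Photons absorbed: 0.288 × 0.009557 = 0.002752 mol.
Product formed: 0.42 × 0.002752 = 0.001156 mol.
Rate: 0.001156 / 317.4 s = 3.64×10⁻⁶ mol s⁻¹.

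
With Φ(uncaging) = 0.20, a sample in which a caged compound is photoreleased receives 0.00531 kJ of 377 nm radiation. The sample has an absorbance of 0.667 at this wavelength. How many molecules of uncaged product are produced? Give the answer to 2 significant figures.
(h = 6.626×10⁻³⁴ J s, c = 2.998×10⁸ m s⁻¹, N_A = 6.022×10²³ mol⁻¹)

1.6×10¹⁸ molecules

Photon energy at 377 nm: hc/λ = (6.626×10⁻³⁴)(2.998×10⁸)/(377×10⁻⁹) = 5.269×10⁻¹⁹ J.
Incident energy: 0.00531 kJ = 5.31 J.
Photons incident: 5.31 / 5.269×10⁻¹⁹ = 1.008×10¹⁹, i.e. 1.008×10¹⁹/6.022×10²³ = 1.674×10⁻⁵ mol.
Fraction absorbed: 1 − 10^(−0.667) = 0.7847.
Photons absorbed: 0.7847 × 1.674×10⁻⁵ = 1.314×10⁻⁵ mol.
Product: Φ × n_abs = 0.20 × 1.314×10⁻⁵ = 2.628×10⁻⁶ mol.
As a count: 2.628×10⁻⁶ × 6.022×10²³ = 1.6×10¹⁸.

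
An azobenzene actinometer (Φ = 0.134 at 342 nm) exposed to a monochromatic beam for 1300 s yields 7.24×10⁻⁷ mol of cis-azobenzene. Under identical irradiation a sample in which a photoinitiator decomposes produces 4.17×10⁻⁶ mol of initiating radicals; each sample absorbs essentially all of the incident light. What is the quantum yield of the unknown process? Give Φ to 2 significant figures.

Photons absorbed by the actinometer: 7.24×10⁻⁷ / 0.134 = 5.403×10⁻⁶ mol.
Φ(unknown) = 4.17×10⁻⁶ / 5.403×10⁻⁶ = 0.77.

Φ = 0.77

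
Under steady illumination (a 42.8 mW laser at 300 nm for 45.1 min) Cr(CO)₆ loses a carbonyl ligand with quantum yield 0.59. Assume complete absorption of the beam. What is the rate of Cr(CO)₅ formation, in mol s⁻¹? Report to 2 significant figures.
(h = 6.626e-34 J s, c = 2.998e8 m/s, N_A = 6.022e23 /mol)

6.3e-8 mol s⁻¹

Photon energy at 300 nm: hc/λ = (6.626e-34)(2.998e8)/(300e-9) = 6.622e-19 J.
Energy delivered: (42.8 mW)(2706 s) = 115.8 J.
Photons incident: 115.8 / 6.622e-19 = 1.749e20, i.e. 1.749e20/6.022e23 = 2.904e-4 mol.
Product formed: 0.59 × 2.904e-4 = 1.713e-4 mol.
Rate: 1.713e-4 / 2706 s = 6.3e-8 mol s⁻¹.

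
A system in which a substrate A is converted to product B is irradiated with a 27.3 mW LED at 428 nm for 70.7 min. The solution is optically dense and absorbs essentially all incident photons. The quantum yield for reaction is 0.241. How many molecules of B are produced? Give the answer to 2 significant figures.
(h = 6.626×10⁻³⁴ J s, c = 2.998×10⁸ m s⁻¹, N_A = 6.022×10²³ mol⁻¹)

6.0×10¹⁹ molecules

Photon energy at 428 nm: hc/λ = (6.626×10⁻³⁴)(2.998×10⁸)/(428×10⁻⁹) = 4.641×10⁻¹⁹ J.
Energy delivered: (27.3 mW)(4242 s) = 115.8 J.
Photons incident: 115.8 / 4.641×10⁻¹⁹ = 2.495×10²⁰, i.e. 2.495×10²⁰/6.022×10²³ = 4.143×10⁻⁴ mol.
Product: Φ × n_abs = 0.241 × 4.143×10⁻⁴ = 9.985×10⁻⁵ mol.
As a count: 9.985×10⁻⁵ × 6.022×10²³ = 6.0×10¹⁹.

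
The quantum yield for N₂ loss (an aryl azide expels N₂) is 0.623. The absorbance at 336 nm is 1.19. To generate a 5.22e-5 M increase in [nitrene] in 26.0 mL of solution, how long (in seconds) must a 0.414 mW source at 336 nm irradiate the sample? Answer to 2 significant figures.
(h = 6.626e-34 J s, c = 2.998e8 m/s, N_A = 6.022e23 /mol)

Product: (5.22e-5 M)(0.026 L) = 1.357e-6 mol.
Photons that must be absorbed: 1.357e-6 / 0.623 = 2.178e-6 mol.
Fraction absorbed: 1 − 10^(−1.19) = 0.9354.
Incident photons needed: 2.178e-6 / 0.9354 = 2.328e-6 mol.
Photon energy: hc/λ = 5.912e-19 J; per mole, 3.560e5 J mol⁻¹.
Energy required: 2.328e-6 × 3.560e5 = 0.8288 J.
Time: 0.8288 J / 0.000414 W = 2000 s.

t ≈ 2000 s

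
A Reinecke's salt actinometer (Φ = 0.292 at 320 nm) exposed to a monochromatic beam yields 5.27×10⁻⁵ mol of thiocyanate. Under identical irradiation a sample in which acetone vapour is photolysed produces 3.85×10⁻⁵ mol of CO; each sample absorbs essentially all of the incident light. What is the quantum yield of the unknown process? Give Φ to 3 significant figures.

Φ = 0.213

Photons absorbed by the actinometer: 5.27×10⁻⁵ / 0.292 = 1.805×10⁻⁴ mol.
Φ(unknown) = 3.85×10⁻⁵ / 1.805×10⁻⁴ = 0.213.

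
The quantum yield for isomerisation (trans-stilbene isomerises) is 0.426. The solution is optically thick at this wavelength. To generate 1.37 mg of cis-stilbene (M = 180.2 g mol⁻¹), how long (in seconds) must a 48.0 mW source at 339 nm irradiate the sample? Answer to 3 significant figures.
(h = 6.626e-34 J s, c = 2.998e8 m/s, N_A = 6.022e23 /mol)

Product: 1.37 mg / 180.2 g mol⁻¹ = 7.603e-6 mol.
Photons that must be absorbed: 7.603e-6 / 0.426 = 1.785e-5 mol.
Photon energy: hc/λ = 5.860e-19 J; per mole, 3.529e5 J mol⁻¹.
Energy required: 1.785e-5 × 3.529e5 = 6.299 J.
Time: 6.299 J / 0.048 W = 131 s.

t ≈ 131 s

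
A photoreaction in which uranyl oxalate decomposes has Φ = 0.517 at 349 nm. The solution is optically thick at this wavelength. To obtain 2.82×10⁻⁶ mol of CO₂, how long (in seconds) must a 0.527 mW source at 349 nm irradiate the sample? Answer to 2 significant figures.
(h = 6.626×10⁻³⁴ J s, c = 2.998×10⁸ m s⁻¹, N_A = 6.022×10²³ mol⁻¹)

Photons that must be absorbed: 2.82×10⁻⁶ / 0.517 = 5.455×10⁻⁶ mol.
Photon energy: hc/λ = 5.692×10⁻¹⁹ J; per mole, 3.428×10⁵ J mol⁻¹.
Energy required: 5.455×10⁻⁶ × 3.428×10⁵ = 1.870 J.
Time: 1.870 J / 0.000527 W = 3500 s.

t ≈ 3500 s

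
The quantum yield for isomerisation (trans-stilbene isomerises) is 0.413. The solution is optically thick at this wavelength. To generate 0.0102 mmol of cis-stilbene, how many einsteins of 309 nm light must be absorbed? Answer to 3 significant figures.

Product: 0.0102 mmol = 1.02e-5 mol.
Photons that must be absorbed: 1.02e-5 / 0.413 = 2.470e-5 mol.

2.47e-5 einstein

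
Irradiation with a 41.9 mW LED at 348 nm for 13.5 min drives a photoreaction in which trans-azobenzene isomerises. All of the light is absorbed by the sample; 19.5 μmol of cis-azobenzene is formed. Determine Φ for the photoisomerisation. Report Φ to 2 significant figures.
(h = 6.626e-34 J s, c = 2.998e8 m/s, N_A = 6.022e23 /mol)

Φ = 0.20

Product: 19.5 μmol = 1.95e-5 mol.
Photon energy at 348 nm: hc/λ = (6.626e-34)(2.998e8)/(348e-9) = 5.708e-19 J.
Energy delivered: (41.9 mW)(810 s) = 33.94 J.
Photons incident: 33.94 / 5.708e-19 = 5.946e19, i.e. 5.946e19/6.022e23 = 9.874e-5 mol.
Φ = 1.95e-5 mol / 9.874e-5 mol photons = 0.20.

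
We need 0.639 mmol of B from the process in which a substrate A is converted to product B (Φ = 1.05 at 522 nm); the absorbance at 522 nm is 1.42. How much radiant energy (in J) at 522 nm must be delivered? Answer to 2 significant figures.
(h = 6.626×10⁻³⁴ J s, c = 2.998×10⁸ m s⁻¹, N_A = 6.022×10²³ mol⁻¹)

Product: 0.639 mmol = 6.39×10⁻⁴ mol.
Photons that must be absorbed: 6.39×10⁻⁴ / 1.05 = 6.086×10⁻⁴ mol.
Fraction absorbed: 1 − 10^(−1.42) = 0.9620.
Incident photons needed: 6.086×10⁻⁴ / 0.9620 = 6.326×10⁻⁴ mol.
Photon energy: hc/λ = 3.806×10⁻¹⁹ J; per mole, 2.292×10⁵ J mol⁻¹.
Energy required: 6.326×10⁻⁴ × 2.292×10⁵ = 140 J.

140 J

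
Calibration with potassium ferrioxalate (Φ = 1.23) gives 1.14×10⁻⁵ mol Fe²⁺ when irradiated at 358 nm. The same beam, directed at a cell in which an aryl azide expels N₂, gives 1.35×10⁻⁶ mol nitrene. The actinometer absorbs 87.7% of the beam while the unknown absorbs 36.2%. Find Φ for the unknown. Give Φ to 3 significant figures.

Photons absorbed by the actinometer: 1.14×10⁻⁵ / 1.23 = 9.268×10⁻⁶ mol.
Incident flux: 9.268×10⁻⁶ / 0.877 = 1.057×10⁻⁵ einstein.
Absorbed by unknown: 0.362 × 1.057×10⁻⁵ = 3.826×10⁻⁶ mol.
Φ(unknown) = 1.35×10⁻⁶ / 3.826×10⁻⁶ = 0.353.

Φ = 0.353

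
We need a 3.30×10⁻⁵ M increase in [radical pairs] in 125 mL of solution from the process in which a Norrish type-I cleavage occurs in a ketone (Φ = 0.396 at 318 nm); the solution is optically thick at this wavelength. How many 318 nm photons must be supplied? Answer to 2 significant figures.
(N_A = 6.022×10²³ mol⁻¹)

Product: (3.30×10⁻⁵ M)(0.125 L) = 4.125×10⁻⁶ mol.
Photons that must be absorbed: 4.125×10⁻⁶ / 0.396 = 1.042×10⁻⁵ mol.
Photon count: 1.042×10⁻⁵ × 6.022×10²³ = 6.3×10¹⁸.

6.3×10¹⁸ photons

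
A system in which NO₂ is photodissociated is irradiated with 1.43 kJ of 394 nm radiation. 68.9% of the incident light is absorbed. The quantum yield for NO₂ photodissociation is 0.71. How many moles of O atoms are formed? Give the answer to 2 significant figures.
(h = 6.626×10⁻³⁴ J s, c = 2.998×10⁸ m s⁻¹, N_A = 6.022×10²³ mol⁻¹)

Photon energy at 394 nm: hc/λ = (6.626×10⁻³⁴)(2.998×10⁸)/(394×10⁻⁹) = 5.042×10⁻¹⁹ J.
Incident energy: 1.43 kJ = 1430 J.
Photons incident: 1430 / 5.042×10⁻¹⁹ = 2.836×10²¹, i.e. 2.836×10²¹/6.022×10²³ = 0.004709 mol.
Photons absorbed: 0.689 × 0.004709 = 0.003245 mol.
Product: Φ × n_abs = 0.71 × 0.003245 = 0.002304 mol.

0.0023 mol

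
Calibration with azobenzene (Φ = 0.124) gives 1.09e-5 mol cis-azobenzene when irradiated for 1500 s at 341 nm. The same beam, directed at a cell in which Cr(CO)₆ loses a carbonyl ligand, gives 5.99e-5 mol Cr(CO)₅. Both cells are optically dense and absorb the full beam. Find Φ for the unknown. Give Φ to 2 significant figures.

Φ = 0.68

Photons absorbed by the actinometer: 1.09e-5 / 0.124 = 8.790e-5 mol.
Φ(unknown) = 5.99e-5 / 8.790e-5 = 0.68.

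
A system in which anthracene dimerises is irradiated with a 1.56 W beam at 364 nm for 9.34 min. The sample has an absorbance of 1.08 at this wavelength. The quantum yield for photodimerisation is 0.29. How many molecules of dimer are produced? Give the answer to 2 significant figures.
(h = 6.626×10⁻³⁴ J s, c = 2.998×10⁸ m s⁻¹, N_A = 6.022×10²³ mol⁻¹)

Photon energy at 364 nm: hc/λ = (6.626×10⁻³⁴)(2.998×10⁸)/(364×10⁻⁹) = 5.457×10⁻¹⁹ J.
Energy delivered: (1.56 W)(560.4 s) = 874.2 J.
Photons incident: 874.2 / 5.457×10⁻¹⁹ = 1.602×10²¹, i.e. 1.602×10²¹/6.022×10²³ = 0.002660 mol.
Fraction absorbed: 1 − 10^(−1.08) = 0.9168.
Photons absorbed: 0.9168 × 0.002660 = 0.002439 mol.
Product: Φ × n_abs = 0.29 × 0.002439 = 7.073×10⁻⁴ mol.
As a count: 7.073×10⁻⁴ × 6.022×10²³ = 4.3×10²⁰.

4.3×10²⁰ molecules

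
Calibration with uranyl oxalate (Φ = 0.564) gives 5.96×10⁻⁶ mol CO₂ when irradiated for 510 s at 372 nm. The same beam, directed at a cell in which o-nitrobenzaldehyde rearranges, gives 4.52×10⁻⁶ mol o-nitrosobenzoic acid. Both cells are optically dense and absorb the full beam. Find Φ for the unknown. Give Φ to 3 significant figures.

Photons absorbed by the actinometer: 5.96×10⁻⁶ / 0.564 = 1.057×10⁻⁵ mol.
Φ(unknown) = 4.52×10⁻⁶ / 1.057×10⁻⁵ = 0.428.

Φ = 0.428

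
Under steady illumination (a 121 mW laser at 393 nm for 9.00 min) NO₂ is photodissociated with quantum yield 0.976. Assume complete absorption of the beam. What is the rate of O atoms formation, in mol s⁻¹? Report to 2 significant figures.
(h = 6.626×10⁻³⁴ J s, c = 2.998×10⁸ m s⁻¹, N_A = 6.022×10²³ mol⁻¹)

3.9×10⁻⁷ mol s⁻¹

Photon energy at 393 nm: hc/λ = (6.626×10⁻³⁴)(2.998×10⁸)/(393×10⁻⁹) = 5.055×10⁻¹⁹ J.
Energy delivered: (121 mW)(540 s) = 65.34 J.
Photons incident: 65.34 / 5.055×10⁻¹⁹ = 1.293×10²⁰, i.e. 1.293×10²⁰/6.022×10²³ = 2.147×10⁻⁴ mol.
Product formed: 0.976 × 2.147×10⁻⁴ = 2.095×10⁻⁴ mol.
Rate: 2.095×10⁻⁴ / 540 s = 3.9×10⁻⁷ mol s⁻¹.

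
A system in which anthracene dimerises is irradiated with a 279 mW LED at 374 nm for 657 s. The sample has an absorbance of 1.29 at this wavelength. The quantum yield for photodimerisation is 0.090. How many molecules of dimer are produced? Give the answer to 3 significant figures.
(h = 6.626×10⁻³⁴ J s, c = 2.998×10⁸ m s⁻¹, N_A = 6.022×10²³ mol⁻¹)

Photon energy at 374 nm: hc/λ = (6.626×10⁻³⁴)(2.998×10⁸)/(374×10⁻⁹) = 5.311×10⁻¹⁹ J.
Energy delivered: (279 mW)(657 s) = 183.3 J.
Photons incident: 183.3 / 5.311×10⁻¹⁹ = 3.451×10²⁰, i.e. 3.451×10²⁰/6.022×10²³ = 5.731×10⁻⁴ mol.
Fraction absorbed: 1 − 10^(−1.29) = 0.9487.
Photons absorbed: 0.9487 × 5.731×10⁻⁴ = 5.437×10⁻⁴ mol.
Product: Φ × n_abs = 0.090 × 5.437×10⁻⁴ = 4.893×10⁻⁵ mol.
As a count: 4.893×10⁻⁵ × 6.022×10²³ = 2.95×10¹⁹.

2.95×10¹⁹ molecules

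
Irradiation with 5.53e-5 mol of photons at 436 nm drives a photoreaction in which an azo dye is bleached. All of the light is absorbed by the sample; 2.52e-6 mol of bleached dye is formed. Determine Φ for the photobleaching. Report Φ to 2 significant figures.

Φ = 0.046

Φ = 2.52e-6 mol / 5.53e-5 mol photons = 0.046.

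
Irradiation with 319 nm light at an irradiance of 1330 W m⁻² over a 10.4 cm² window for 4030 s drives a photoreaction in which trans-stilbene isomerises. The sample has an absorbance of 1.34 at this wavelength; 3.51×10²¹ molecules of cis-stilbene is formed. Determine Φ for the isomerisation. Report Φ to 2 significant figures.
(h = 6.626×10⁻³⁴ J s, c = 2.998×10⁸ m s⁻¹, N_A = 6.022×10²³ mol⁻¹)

Product: 3.51×10²¹ / 6.022×10²³ = 0.005829 mol.
Photon energy at 319 nm: hc/λ = (6.626×10⁻³⁴)(2.998×10⁸)/(319×10⁻⁹) = 6.227×10⁻¹⁹ J.
Energy delivered: (1330 W m⁻²)(10.4×10⁻⁴ m²)(4030 s) = 5574 J.
Photons incident: 5574 / 6.227×10⁻¹⁹ = 8.951×10²¹, i.e. 8.951×10²¹/6.022×10²³ = 0.01486 mol.
Fraction absorbed: 1 − 10^(−1.34) = 0.9543.
Photons absorbed: 0.9543 × 0.01486 = 0.01418 mol.
Φ = 0.005829 mol / 0.01418 mol photons = 0.41.

Φ = 0.41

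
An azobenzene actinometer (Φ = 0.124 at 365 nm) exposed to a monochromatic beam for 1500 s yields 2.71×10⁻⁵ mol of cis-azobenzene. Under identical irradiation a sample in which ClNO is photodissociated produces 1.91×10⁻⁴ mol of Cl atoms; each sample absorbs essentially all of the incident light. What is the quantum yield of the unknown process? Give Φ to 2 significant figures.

Φ = 0.87

Photons absorbed by the actinometer: 2.71×10⁻⁵ / 0.124 = 2.185×10⁻⁴ mol.
Φ(unknown) = 1.91×10⁻⁴ / 2.185×10⁻⁴ = 0.87.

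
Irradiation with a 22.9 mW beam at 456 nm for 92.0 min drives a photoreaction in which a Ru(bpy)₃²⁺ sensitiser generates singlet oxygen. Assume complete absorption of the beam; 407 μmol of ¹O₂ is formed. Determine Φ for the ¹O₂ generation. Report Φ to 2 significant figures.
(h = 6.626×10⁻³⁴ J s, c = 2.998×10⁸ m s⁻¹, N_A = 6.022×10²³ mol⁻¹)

Product: 407 μmol = 4.07×10⁻⁴ mol.
Photon energy at 456 nm: hc/λ = (6.626×10⁻³⁴)(2.998×10⁸)/(456×10⁻⁹) = 4.356×10⁻¹⁹ J.
Energy delivered: (22.9 mW)(5520 s) = 126.4 J.
Photons incident: 126.4 / 4.356×10⁻¹⁹ = 2.902×10²⁰, i.e. 2.902×10²⁰/6.022×10²³ = 4.819×10⁻⁴ mol.
Φ = 4.07×10⁻⁴ mol / 4.819×10⁻⁴ mol photons = 0.84.

Φ = 0.84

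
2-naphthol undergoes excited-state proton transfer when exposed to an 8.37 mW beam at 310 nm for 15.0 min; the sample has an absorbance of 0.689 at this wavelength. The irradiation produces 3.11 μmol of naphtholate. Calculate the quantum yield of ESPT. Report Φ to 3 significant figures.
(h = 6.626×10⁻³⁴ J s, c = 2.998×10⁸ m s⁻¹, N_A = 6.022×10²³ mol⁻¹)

Φ = 0.200

Product: 3.11 μmol = 3.11×10⁻⁶ mol.
Photon energy at 310 nm: hc/λ = (6.626×10⁻³⁴)(2.998×10⁸)/(310×10⁻⁹) = 6.408×10⁻¹⁹ J.
Energy delivered: (8.37 mW)(900 s) = 7.533 J.
Photons incident: 7.533 / 6.408×10⁻¹⁹ = 1.176×10¹⁹, i.e. 1.176×10¹⁹/6.022×10²³ = 1.953×10⁻⁵ mol.
Fraction absorbed: 1 − 10^(−0.689) = 0.7954.
Photons absorbed: 0.7954 × 1.953×10⁻⁵ = 1.553×10⁻⁵ mol.
Φ = 3.11×10⁻⁶ mol / 1.553×10⁻⁵ mol photons = 0.200.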